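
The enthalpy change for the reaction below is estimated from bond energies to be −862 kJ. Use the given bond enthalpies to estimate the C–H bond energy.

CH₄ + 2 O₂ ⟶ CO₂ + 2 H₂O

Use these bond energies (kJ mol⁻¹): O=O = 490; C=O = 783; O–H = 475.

Let D be the C–H bond energy.
Σ(broken) = 4×D + 2×490 = 980 + 4D
Σ(formed) = 2×783 + 4×475 = 3466
ΔH = Σ(broken) − Σ(formed) = (980 + 4D) − (3466) = −2486 + 4D
Setting this equal to −862 kJ gives 4D = 1624, so D = 406 kJ/mol.

D(C–H) ≈ 406 kJ/mol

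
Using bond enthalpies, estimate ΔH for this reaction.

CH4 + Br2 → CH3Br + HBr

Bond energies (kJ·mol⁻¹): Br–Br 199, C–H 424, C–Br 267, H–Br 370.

ΔH ≈ −14 kJ

Bonds broken (reactants):
  Br–Br: 1 × 199 = 199
  C–H: 4 × 424 = 1696
  Σ(broken) = 1895 kJ
Bonds formed (products):
  C–Br: 1 × 267 = 267
  C–H: 3 × 424 = 1272
  H–Br: 1 × 370 = 370
  Σ(formed) = 1909 kJ
ΔH = Σ(broken) − Σ(formed) = 1895 − 1909 = −14 kJ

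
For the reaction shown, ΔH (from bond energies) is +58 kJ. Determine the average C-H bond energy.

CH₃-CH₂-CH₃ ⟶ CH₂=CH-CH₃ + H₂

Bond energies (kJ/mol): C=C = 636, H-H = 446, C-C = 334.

Let D be the C-H bond energy.
Σ(broken) = 2×334 + 8×D = 668 + 8D
Σ(formed) = 1×334 + 6×D + 1×636 + 1×446 = 1416 + 6D
ΔH = Σ(broken) − Σ(formed) = (668 + 8D) − (1416 + 6D) = −748 + 2D
Setting this equal to +58 kJ gives 2D = 806, so D = 403 kJ/mol.

D(C-H) ≈ 403 kJ/mol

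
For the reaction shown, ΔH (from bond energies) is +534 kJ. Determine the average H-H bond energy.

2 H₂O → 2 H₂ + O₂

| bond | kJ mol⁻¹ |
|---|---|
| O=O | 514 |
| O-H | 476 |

Let D be the H-H bond energy.
Σ(broken) = 4×476 = 1904
Σ(formed) = 2×D + 1×514 = 514 + 2D
ΔH = Σ(broken) − Σ(formed) = (1904) − (514 + 2D) = +1390 − 2D
Setting this equal to +534 kJ gives 2D = 856, so D = 428 kJ/mol.

D(H-H) ≈ 428 kJ/mol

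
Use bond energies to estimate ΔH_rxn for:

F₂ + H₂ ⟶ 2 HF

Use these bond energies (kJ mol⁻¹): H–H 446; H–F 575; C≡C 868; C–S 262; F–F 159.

Bonds broken (reactants):
  F–F: 1 × 159 = 159
  H–H: 1 × 446 = 446
  Σ(broken) = 605 kJ
Bonds formed (products):
  H–F: 2 × 575 = 1150
  Σ(formed) = 1150 kJ
ΔH = Σ(broken) − Σ(formed) = 605 − 1150 = −545 kJ

ΔH ≈ −545 kJ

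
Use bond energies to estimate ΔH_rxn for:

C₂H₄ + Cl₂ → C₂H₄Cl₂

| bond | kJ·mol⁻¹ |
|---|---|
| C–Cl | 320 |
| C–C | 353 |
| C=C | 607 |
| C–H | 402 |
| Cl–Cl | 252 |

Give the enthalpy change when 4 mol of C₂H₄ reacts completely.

Bonds broken (reactants):
  C–H: 4 × 402 = 1608
  C=C: 1 × 607 = 607
  Cl–Cl: 1 × 252 = 252
  Σ(broken) = 2467 kJ
Bonds formed (products):
  C–C: 1 × 353 = 353
  C–Cl: 2 × 320 = 640
  C–H: 4 × 402 = 1608
  Σ(formed) = 2601 kJ
ΔH = Σ(broken) − Σ(formed) = 2467 − 2601 = −134 kJ
For 4× the reaction as written: 4 × (−134) = −536 kJ

ΔH = −536 kJ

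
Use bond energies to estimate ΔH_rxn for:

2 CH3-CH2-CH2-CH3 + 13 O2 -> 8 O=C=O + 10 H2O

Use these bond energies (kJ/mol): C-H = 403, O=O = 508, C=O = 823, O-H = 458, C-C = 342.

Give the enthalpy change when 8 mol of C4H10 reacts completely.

ΔH = −22448 kJ

Bonds broken (reactants):
  C-C: 6 × 342 = 2052
  C-H: 20 × 403 = 8060
  O=O: 13 × 508 = 6604
  Σ(broken) = 16716 kJ
Bonds formed (products):
  C=O: 16 × 823 = 13168
  O-H: 20 × 458 = 9160
  Σ(formed) = 22328 kJ
ΔH = Σ(broken) − Σ(formed) = 16716 − 22328 = −5612 kJ
For 4× the reaction as written: 4 × (−5612) = −22448 kJ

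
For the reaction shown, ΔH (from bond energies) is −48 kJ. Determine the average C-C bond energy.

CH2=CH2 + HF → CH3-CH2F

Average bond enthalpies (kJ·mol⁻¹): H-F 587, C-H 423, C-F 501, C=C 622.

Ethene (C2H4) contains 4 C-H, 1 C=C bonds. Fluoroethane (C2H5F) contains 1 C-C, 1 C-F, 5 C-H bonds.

Let D be the C-C bond energy.
Σ(broken) = 4×423 + 1×622 + 1×587 = 2901
Σ(formed) = 1×D + 1×501 + 5×423 = 2616 + D
ΔH = Σ(broken) − Σ(formed) = (2901) − (2616 + D) = +285 − D
Setting this equal to −48 kJ gives D = 333 kJ/mol.

D(C-C) ≈ 333 kJ/mol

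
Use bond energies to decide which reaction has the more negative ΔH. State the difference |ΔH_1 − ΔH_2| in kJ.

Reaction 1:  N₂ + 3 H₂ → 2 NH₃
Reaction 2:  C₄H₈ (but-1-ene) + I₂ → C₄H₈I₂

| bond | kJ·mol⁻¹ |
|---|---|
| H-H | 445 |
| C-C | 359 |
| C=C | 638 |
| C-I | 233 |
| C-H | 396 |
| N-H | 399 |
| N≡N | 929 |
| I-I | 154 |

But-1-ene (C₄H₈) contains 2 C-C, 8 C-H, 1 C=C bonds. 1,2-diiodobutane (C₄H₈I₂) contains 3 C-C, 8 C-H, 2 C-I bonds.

Reaction 1, by 97 kJ

Reaction 1:
  Bonds broken (reactants):
    H-H: 3 × 445 = 1335
    N≡N: 1 × 929 = 929
    Σ(broken) = 2264 kJ
  Bonds formed (products):
    N-H: 6 × 399 = 2394
    Σ(formed) = 2394 kJ
  ΔH_1 = 2264 − 2394 = −130 kJ
Reaction 2:
  Bonds broken (reactants):
    C-C: 2 × 359 = 718
    C-H: 8 × 396 = 3168
    C=C: 1 × 638 = 638
    I-I: 1 × 154 = 154
    Σ(broken) = 4678 kJ
  Bonds formed (products):
    C-C: 3 × 359 = 1077
    C-H: 8 × 396 = 3168
    C-I: 2 × 233 = 466
    Σ(formed) = 4711 kJ
  ΔH_2 = 4678 − 4711 = −33 kJ
ΔH_1 − ΔH_2 = −97 kJ, so reaction 1 has the more negative ΔH; |ΔH_1 − ΔH_2| = 97 kJ.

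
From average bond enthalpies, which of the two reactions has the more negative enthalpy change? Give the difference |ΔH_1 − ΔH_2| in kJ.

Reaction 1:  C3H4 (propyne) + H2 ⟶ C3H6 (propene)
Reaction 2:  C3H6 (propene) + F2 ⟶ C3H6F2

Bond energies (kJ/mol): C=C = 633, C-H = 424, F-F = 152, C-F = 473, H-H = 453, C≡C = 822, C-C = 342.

Reaction 1:
  Bonds broken (reactants):
    C≡C: 1 × 822 = 822
    C-C: 1 × 342 = 342
    C-H: 4 × 424 = 1696
    H-H: 1 × 453 = 453
    Σ(broken) = 3313 kJ
  Bonds formed (products):
    C-C: 1 × 342 = 342
    C-H: 6 × 424 = 2544
    C=C: 1 × 633 = 633
    Σ(formed) = 3519 kJ
  ΔH_1 = 3313 − 3519 = −206 kJ
Reaction 2:
  Bonds broken (reactants):
    C-C: 1 × 342 = 342
    C-H: 6 × 424 = 2544
    C=C: 1 × 633 = 633
    F-F: 1 × 152 = 152
    Σ(broken) = 3671 kJ
  Bonds formed (products):
    C-C: 2 × 342 = 684
    C-F: 2 × 473 = 946
    C-H: 6 × 424 = 2544
    Σ(formed) = 4174 kJ
  ΔH_2 = 3671 − 4174 = −503 kJ
ΔH_1 − ΔH_2 = +297 kJ, so reaction 2 has the more negative ΔH; |ΔH_1 − ΔH_2| = 297 kJ.

Reaction 2, by 297 kJ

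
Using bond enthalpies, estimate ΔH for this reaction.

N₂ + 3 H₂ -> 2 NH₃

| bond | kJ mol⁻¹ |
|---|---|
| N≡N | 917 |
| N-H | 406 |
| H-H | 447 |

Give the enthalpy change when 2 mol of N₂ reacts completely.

Bonds broken (reactants):
  H-H: 3 × 447 = 1341
  N≡N: 1 × 917 = 917
  Σ(broken) = 2258 kJ
Bonds formed (products):
  N-H: 6 × 406 = 2436
  Σ(formed) = 2436 kJ
ΔH = Σ(broken) − Σ(formed) = 2258 − 2436 = −178 kJ
For 2× the reaction as written: 2 × (−178) = −356 kJ

ΔH = −356 kJ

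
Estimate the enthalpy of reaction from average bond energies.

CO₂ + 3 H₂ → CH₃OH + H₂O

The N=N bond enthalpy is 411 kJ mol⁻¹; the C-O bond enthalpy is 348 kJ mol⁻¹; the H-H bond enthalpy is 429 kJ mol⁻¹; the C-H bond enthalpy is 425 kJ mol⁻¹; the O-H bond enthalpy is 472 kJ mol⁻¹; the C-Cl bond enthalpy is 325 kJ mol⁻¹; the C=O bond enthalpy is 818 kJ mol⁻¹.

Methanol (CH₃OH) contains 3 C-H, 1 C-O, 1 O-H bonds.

ΔH ≈ −116 kJ

Bonds broken (reactants):
  C=O: 2 × 818 = 1636
  H-H: 3 × 429 = 1287
  Σ(broken) = 2923 kJ
Bonds formed (products):
  C-H: 3 × 425 = 1275
  C-O: 1 × 348 = 348
  O-H: 3 × 472 = 1416
  Σ(formed) = 3039 kJ
ΔH = Σ(broken) − Σ(formed) = 2923 − 3039 = −116 kJ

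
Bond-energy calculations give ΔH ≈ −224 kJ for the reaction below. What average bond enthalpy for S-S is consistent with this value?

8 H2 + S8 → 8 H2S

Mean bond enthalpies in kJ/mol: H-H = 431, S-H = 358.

Let D be the S-S bond energy.
Σ(broken) = 8×431 + 8×D = 3448 + 8D
Σ(formed) = 16×358 = 5728
ΔH = Σ(broken) − Σ(formed) = (3448 + 8D) − (5728) = −2280 + 8D
Setting this equal to −224 kJ gives 8D = 2056, so D = 257 kJ/mol.

D(S-S) ≈ 257 kJ/mol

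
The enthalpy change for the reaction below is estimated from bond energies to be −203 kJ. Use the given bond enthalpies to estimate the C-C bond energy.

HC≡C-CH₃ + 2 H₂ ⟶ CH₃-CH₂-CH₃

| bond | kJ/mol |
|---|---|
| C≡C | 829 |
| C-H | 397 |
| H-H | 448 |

Let D be the C-C bond energy.
Σ(broken) = 1×829 + 1×D + 4×397 + 2×448 = 3313 + D
Σ(formed) = 2×D + 8×397 = 3176 + 2D
ΔH = Σ(broken) − Σ(formed) = (3313 + D) − (3176 + 2D) = +137 − D
Setting this equal to −203 kJ gives D = 340 kJ/mol.

D(C-C) ≈ 340 kJ/mol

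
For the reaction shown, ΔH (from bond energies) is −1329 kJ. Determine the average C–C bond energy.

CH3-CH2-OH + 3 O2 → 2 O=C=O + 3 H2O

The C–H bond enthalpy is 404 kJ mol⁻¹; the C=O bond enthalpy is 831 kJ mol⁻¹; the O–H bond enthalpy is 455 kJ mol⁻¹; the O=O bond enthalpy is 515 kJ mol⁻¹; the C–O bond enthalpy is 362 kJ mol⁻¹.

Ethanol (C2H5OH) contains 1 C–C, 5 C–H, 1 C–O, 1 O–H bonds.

D(C–C) ≈ 343 kJ/mol

Let D be the C–C bond energy.
Σ(broken) = 1×D + 5×404 + 1×362 + 1×455 + 3×515 = 4382 + D
Σ(formed) = 4×831 + 6×455 = 6054
ΔH = Σ(broken) − Σ(formed) = (4382 + D) − (6054) = −1672 + D
Setting this equal to −1329 kJ gives D = 343 kJ/mol.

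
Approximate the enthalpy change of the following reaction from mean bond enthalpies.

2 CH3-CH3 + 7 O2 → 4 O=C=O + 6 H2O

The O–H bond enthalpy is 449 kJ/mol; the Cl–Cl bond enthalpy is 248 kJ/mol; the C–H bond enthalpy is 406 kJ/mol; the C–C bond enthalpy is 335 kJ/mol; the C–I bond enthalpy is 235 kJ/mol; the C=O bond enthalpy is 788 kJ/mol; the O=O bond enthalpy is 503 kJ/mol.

ΔH ≈ −2629 kJ

Bonds broken (reactants):
  C–C: 2 × 335 = 670
  C–H: 12 × 406 = 4872
  O=O: 7 × 503 = 3521
  Σ(broken) = 9063 kJ
Bonds formed (products):
  C=O: 8 × 788 = 6304
  O–H: 12 × 449 = 5388
  Σ(formed) = 11692 kJ
ΔH = Σ(broken) − Σ(formed) = 9063 − 11692 = −2629 kJ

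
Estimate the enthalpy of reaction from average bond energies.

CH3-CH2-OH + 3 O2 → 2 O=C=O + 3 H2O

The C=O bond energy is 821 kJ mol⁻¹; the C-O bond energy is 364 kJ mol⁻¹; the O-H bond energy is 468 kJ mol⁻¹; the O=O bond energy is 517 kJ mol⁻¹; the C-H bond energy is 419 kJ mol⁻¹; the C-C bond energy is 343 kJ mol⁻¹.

Bonds broken (reactants):
  C-C: 1 × 343 = 343
  C-H: 5 × 419 = 2095
  C-O: 1 × 364 = 364
  O-H: 1 × 468 = 468
  O=O: 3 × 517 = 1551
  Σ(broken) = 4821 kJ
Bonds formed (products):
  C=O: 4 × 821 = 3284
  O-H: 6 × 468 = 2808
  Σ(formed) = 6092 kJ
ΔH = Σ(broken) − Σ(formed) = 4821 − 6092 = −1271 kJ

ΔH ≈ −1271 kJ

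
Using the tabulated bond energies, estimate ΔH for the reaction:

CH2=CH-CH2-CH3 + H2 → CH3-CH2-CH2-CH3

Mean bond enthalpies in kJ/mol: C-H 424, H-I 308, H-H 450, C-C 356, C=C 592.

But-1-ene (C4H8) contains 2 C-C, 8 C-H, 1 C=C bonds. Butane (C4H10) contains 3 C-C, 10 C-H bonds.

Bonds broken (reactants):
  C-C: 2 × 356 = 712
  C-H: 8 × 424 = 3392
  C=C: 1 × 592 = 592
  H-H: 1 × 450 = 450
  Σ(broken) = 5146 kJ
Bonds formed (products):
  C-C: 3 × 356 = 1068
  C-H: 10 × 424 = 4240
  Σ(formed) = 5308 kJ
ΔH = Σ(broken) − Σ(formed) = 5146 − 5308 = −162 kJ

ΔH ≈ −162 kJ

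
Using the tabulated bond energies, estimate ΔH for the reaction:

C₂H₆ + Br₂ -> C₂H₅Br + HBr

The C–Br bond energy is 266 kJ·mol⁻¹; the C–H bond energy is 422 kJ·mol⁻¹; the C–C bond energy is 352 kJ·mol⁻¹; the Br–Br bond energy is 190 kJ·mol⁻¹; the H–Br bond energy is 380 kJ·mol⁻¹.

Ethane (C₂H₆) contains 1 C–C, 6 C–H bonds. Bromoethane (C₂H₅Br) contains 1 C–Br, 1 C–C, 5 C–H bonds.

Bonds broken (reactants):
  Br–Br: 1 × 190 = 190
  C–C: 1 × 352 = 352
  C–H: 6 × 422 = 2532
  Σ(broken) = 3074 kJ
Bonds formed (products):
  C–Br: 1 × 266 = 266
  C–C: 1 × 352 = 352
  C–H: 5 × 422 = 2110
  H–Br: 1 × 380 = 380
  Σ(formed) = 3108 kJ
ΔH = Σ(broken) − Σ(formed) = 3074 − 3108 = −34 kJ

ΔH ≈ −34 kJ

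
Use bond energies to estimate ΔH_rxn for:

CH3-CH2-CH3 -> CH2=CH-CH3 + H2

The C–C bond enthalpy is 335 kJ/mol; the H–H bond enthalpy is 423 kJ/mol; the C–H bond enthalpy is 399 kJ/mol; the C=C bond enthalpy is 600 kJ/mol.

Bonds broken (reactants):
  C–C: 2 × 335 = 670
  C–H: 8 × 399 = 3192
  Σ(broken) = 3862 kJ
Bonds formed (products):
  C–C: 1 × 335 = 335
  C–H: 6 × 399 = 2394
  C=C: 1 × 600 = 600
  H–H: 1 × 423 = 423
  Σ(formed) = 3752 kJ
ΔH = Σ(broken) − Σ(formed) = 3862 − 3752 = +110 kJ

ΔH ≈ +110 kJ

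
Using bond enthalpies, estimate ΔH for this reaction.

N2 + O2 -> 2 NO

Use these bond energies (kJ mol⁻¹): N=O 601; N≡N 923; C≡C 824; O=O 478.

ΔH ≈ +199 kJ

Bonds broken (reactants):
  N≡N: 1 × 923 = 923
  O=O: 1 × 478 = 478
  Σ(broken) = 1401 kJ
Bonds formed (products):
  N=O: 2 × 601 = 1202
  Σ(formed) = 1202 kJ
ΔH = Σ(broken) − Σ(formed) = 1401 − 1202 = +199 kJ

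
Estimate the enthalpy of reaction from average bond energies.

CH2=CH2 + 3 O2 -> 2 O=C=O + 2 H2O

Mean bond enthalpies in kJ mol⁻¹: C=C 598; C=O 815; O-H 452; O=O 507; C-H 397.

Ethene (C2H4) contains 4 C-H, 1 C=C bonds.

Bonds broken (reactants):
  C-H: 4 × 397 = 1588
  C=C: 1 × 598 = 598
  O=O: 3 × 507 = 1521
  Σ(broken) = 3707 kJ
Bonds formed (products):
  C=O: 4 × 815 = 3260
  O-H: 4 × 452 = 1808
  Σ(formed) = 5068 kJ
ΔH = Σ(broken) − Σ(formed) = 3707 − 5068 = −1361 kJ

ΔH ≈ −1361 kJ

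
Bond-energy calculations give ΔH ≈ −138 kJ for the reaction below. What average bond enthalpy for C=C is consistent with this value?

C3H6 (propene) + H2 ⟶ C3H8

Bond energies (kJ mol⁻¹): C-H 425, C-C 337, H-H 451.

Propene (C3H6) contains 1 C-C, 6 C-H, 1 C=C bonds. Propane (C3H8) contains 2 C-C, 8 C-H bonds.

Let D be the C=C bond energy.
Σ(broken) = 1×337 + 6×425 + 1×D + 1×451 = 3338 + D
Σ(formed) = 2×337 + 8×425 = 4074
ΔH = Σ(broken) − Σ(formed) = (3338 + D) − (4074) = −736 + D
Setting this equal to −138 kJ gives D = 598 kJ/mol.

D(C=C) ≈ 598 kJ/mol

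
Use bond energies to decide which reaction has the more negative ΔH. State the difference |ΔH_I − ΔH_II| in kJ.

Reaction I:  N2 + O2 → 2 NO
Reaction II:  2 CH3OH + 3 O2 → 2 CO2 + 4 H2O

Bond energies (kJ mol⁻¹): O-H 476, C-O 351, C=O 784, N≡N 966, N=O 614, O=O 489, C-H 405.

Reaction I:
  Bonds broken (reactants):
    N≡N: 1 × 966 = 966
    O=O: 1 × 489 = 489
    Σ(broken) = 1455 kJ
  Bonds formed (products):
    N=O: 2 × 614 = 1228
    Σ(formed) = 1228 kJ
  ΔH_I = 1455 − 1228 = +227 kJ
Reaction II:
  Bonds broken (reactants):
    C-H: 6 × 405 = 2430
    C-O: 2 × 351 = 702
    O-H: 2 × 476 = 952
    O=O: 3 × 489 = 1467
    Σ(broken) = 5551 kJ
  Bonds formed (products):
    C=O: 4 × 784 = 3136
    O-H: 8 × 476 = 3808
    Σ(formed) = 6944 kJ
  ΔH_II = 5551 − 6944 = −1393 kJ
ΔH_I − ΔH_II = +1620 kJ, so reaction II has the more negative ΔH; |ΔH_I − ΔH_II| = 1620 kJ.

Reaction II, by 1620 kJ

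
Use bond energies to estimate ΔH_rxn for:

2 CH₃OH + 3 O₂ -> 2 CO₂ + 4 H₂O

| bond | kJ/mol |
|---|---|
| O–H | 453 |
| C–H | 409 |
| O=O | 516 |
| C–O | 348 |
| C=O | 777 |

ΔH ≈ −1128 kJ

Bonds broken (reactants):
  C–H: 6 × 409 = 2454
  C–O: 2 × 348 = 696
  O–H: 2 × 453 = 906
  O=O: 3 × 516 = 1548
  Σ(broken) = 5604 kJ
Bonds formed (products):
  C=O: 4 × 777 = 3108
  O–H: 8 × 453 = 3624
  Σ(formed) = 6732 kJ
ΔH = Σ(broken) − Σ(formed) = 5604 − 6732 = −1128 kJ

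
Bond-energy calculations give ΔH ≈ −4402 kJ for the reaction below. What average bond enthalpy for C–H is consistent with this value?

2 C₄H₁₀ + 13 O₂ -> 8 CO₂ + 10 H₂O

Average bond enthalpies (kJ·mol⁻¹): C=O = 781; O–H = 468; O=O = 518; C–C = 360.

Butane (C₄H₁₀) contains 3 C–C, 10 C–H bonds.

D(C–H) ≈ 428 kJ/mol

Let D be the C–H bond energy.
Σ(broken) = 6×360 + 20×D + 13×518 = 8894 + 20D
Σ(formed) = 16×781 + 20×468 = 21856
ΔH = Σ(broken) − Σ(formed) = (8894 + 20D) − (21856) = −12962 + 20D
Setting this equal to −4402 kJ gives 20D = 8560, so D = 428 kJ/mol.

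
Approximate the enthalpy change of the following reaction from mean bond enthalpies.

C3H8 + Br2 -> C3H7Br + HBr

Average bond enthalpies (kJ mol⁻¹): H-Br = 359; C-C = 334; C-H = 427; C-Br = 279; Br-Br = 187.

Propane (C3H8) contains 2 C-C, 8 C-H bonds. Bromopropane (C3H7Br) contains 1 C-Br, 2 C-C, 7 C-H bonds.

ΔH ≈ −24 kJ

Bonds broken (reactants):
  Br-Br: 1 × 187 = 187
  C-C: 2 × 334 = 668
  C-H: 8 × 427 = 3416
  Σ(broken) = 4271 kJ
Bonds formed (products):
  C-Br: 1 × 279 = 279
  C-C: 2 × 334 = 668
  C-H: 7 × 427 = 2989
  H-Br: 1 × 359 = 359
  Σ(formed) = 4295 kJ
ΔH = Σ(broken) − Σ(formed) = 4271 − 4295 = −24 kJ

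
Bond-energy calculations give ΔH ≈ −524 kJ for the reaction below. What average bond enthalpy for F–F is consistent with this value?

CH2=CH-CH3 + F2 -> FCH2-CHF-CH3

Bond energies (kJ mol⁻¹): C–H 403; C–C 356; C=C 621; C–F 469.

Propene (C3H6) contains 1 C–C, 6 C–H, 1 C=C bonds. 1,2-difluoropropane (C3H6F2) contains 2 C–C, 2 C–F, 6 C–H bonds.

D(F–F) ≈ 149 kJ/mol

Let D be the F–F bond energy.
Σ(broken) = 1×356 + 6×403 + 1×621 + 1×D = 3395 + D
Σ(formed) = 2×356 + 2×469 + 6×403 = 4068
ΔH = Σ(broken) − Σ(formed) = (3395 + D) − (4068) = −673 + D
Setting this equal to −524 kJ gives D = 149 kJ/mol.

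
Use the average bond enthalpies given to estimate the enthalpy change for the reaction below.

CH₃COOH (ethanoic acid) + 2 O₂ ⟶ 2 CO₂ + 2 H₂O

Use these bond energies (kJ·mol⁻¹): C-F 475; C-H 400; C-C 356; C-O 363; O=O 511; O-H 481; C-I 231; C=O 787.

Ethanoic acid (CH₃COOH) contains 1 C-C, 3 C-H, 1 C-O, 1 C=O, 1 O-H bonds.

Bonds broken (reactants):
  C-C: 1 × 356 = 356
  C-H: 3 × 400 = 1200
  C-O: 1 × 363 = 363
  C=O: 1 × 787 = 787
  O-H: 1 × 481 = 481
  O=O: 2 × 511 = 1022
  Σ(broken) = 4209 kJ
Bonds formed (products):
  C=O: 4 × 787 = 3148
  O-H: 4 × 481 = 1924
  Σ(formed) = 5072 kJ
ΔH = Σ(broken) − Σ(formed) = 4209 − 5072 = −863 kJ

ΔH ≈ −863 kJ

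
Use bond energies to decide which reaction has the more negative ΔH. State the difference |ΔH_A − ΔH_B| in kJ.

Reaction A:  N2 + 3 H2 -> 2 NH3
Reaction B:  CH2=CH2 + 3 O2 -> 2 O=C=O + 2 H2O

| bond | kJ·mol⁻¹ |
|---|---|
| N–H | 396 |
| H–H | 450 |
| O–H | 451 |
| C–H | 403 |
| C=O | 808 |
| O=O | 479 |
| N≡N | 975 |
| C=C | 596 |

Reaction B, by 1340 kJ

Reaction A:
  Bonds broken (reactants):
    H–H: 3 × 450 = 1350
    N≡N: 1 × 975 = 975
    Σ(broken) = 2325 kJ
  Bonds formed (products):
    N–H: 6 × 396 = 2376
    Σ(formed) = 2376 kJ
  ΔH_A = 2325 − 2376 = −51 kJ
Reaction B:
  Bonds broken (reactants):
    C–H: 4 × 403 = 1612
    C=C: 1 × 596 = 596
    O=O: 3 × 479 = 1437
    Σ(broken) = 3645 kJ
  Bonds formed (products):
    C=O: 4 × 808 = 3232
    O–H: 4 × 451 = 1804
    Σ(formed) = 5036 kJ
  ΔH_B = 3645 − 5036 = −1391 kJ
ΔH_A − ΔH_B = +1340 kJ, so reaction B has the more negative ΔH; |ΔH_A − ΔH_B| = 1340 kJ.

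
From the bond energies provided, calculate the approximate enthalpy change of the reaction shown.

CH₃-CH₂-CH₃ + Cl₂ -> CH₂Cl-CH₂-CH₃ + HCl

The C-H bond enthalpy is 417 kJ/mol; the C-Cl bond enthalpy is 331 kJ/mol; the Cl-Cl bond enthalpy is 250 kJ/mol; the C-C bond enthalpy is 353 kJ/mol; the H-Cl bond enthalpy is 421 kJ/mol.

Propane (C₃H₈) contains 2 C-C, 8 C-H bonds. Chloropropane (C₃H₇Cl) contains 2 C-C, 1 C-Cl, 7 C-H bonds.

ΔH ≈ −85 kJ

Bonds broken (reactants):
  C-C: 2 × 353 = 706
  C-H: 8 × 417 = 3336
  Cl-Cl: 1 × 250 = 250
  Σ(broken) = 4292 kJ
Bonds formed (products):
  C-C: 2 × 353 = 706
  C-Cl: 1 × 331 = 331
  C-H: 7 × 417 = 2919
  H-Cl: 1 × 421 = 421
  Σ(formed) = 4377 kJ
ΔH = Σ(broken) − Σ(formed) = 4292 − 4377 = −85 kJ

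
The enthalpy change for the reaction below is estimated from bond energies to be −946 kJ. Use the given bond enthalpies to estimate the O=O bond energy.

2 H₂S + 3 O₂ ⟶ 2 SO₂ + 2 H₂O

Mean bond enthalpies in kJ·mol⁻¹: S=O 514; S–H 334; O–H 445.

Let D be the O=O bond energy.
Σ(broken) = 3×D + 4×334 = 1336 + 3D
Σ(formed) = 4×445 + 4×514 = 3836
ΔH = Σ(broken) − Σ(formed) = (1336 + 3D) − (3836) = −2500 + 3D
Setting this equal to −946 kJ gives 3D = 1554, so D = 518 kJ/mol.

D(O=O) ≈ 518 kJ/mol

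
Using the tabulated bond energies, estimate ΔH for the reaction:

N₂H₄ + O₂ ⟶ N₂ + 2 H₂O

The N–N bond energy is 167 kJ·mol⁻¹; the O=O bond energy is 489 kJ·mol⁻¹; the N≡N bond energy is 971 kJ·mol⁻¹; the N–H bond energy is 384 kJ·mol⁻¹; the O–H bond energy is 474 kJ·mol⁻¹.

Bonds broken (reactants):
  N–H: 4 × 384 = 1536
  N–N: 1 × 167 = 167
  O=O: 1 × 489 = 489
  Σ(broken) = 2192 kJ
Bonds formed (products):
  N≡N: 1 × 971 = 971
  O–H: 4 × 474 = 1896
  Σ(formed) = 2867 kJ
ΔH = Σ(broken) − Σ(formed) = 2192 − 2867 = −675 kJ

ΔH ≈ −675 kJ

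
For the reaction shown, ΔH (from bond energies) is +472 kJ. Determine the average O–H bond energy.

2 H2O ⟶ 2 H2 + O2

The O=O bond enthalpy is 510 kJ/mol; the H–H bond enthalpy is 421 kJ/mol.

Let D be the O–H bond energy.
Σ(broken) = 4×D = 4D
Σ(formed) = 2×421 + 1×510 = 1352
ΔH = Σ(broken) − Σ(formed) = (4D) − (1352) = −1352 + 4D
Setting this equal to +472 kJ gives 4D = 1824, so D = 456 kJ/mol.

D(O–H) ≈ 456 kJ/mol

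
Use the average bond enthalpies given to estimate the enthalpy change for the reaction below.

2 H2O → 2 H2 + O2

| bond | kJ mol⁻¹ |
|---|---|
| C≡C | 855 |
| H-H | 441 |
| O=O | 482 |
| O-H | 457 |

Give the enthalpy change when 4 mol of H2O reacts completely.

ΔH = +928 kJ

Bonds broken (reactants):
  O-H: 4 × 457 = 1828
  Σ(broken) = 1828 kJ
Bonds formed (products):
  H-H: 2 × 441 = 882
  O=O: 1 × 482 = 482
  Σ(formed) = 1364 kJ
ΔH = Σ(broken) − Σ(formed) = 1828 − 1364 = +464 kJ
For 2× the reaction as written: 2 × (+464) = +928 kJ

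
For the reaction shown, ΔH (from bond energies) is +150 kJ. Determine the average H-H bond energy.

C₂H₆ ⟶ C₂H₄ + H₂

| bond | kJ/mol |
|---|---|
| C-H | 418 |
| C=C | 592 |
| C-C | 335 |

D(H-H) ≈ 429 kJ/mol

Let D be the H-H bond energy.
Σ(broken) = 1×335 + 6×418 = 2843
Σ(formed) = 4×418 + 1×592 + 1×D = 2264 + D
ΔH = Σ(broken) − Σ(formed) = (2843) − (2264 + D) = +579 − D
Setting this equal to +150 kJ gives D = 429 kJ/mol.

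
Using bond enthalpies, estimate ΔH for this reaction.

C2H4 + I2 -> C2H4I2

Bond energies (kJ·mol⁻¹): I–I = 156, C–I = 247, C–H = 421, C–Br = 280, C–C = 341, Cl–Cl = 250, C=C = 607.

Bonds broken (reactants):
  C–H: 4 × 421 = 1684
  C=C: 1 × 607 = 607
  I–I: 1 × 156 = 156
  Σ(broken) = 2447 kJ
Bonds formed (products):
  C–C: 1 × 341 = 341
  C–H: 4 × 421 = 1684
  C–I: 2 × 247 = 494
  Σ(formed) = 2519 kJ
ΔH = Σ(broken) − Σ(formed) = 2447 − 2519 = −72 kJ

ΔH ≈ −72 kJ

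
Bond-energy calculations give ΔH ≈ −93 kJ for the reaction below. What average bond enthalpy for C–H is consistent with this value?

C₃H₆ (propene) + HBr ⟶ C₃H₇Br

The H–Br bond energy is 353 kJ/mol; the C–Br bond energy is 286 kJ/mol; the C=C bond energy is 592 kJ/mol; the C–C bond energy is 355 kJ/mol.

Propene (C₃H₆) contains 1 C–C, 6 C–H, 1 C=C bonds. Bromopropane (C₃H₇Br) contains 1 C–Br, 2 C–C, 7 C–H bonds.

D(C–H) ≈ 397 kJ/mol

Let D be the C–H bond energy.
Σ(broken) = 1×355 + 6×D + 1×592 + 1×353 = 1300 + 6D
Σ(formed) = 1×286 + 2×355 + 7×D = 996 + 7D
ΔH = Σ(broken) − Σ(formed) = (1300 + 6D) − (996 + 7D) = +304 − D
Setting this equal to −93 kJ gives D = 397 kJ/mol.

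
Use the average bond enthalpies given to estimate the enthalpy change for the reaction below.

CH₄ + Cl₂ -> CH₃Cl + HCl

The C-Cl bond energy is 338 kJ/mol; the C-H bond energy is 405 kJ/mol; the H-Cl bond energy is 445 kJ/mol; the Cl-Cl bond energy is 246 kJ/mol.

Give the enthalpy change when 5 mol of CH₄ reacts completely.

Bonds broken (reactants):
  C-H: 4 × 405 = 1620
  Cl-Cl: 1 × 246 = 246
  Σ(broken) = 1866 kJ
Bonds formed (products):
  C-Cl: 1 × 338 = 338
  C-H: 3 × 405 = 1215
  H-Cl: 1 × 445 = 445
  Σ(formed) = 1998 kJ
ΔH = Σ(broken) − Σ(formed) = 1866 − 1998 = −132 kJ
For 5× the reaction as written: 5 × (−132) = −660 kJ

ΔH = −660 kJ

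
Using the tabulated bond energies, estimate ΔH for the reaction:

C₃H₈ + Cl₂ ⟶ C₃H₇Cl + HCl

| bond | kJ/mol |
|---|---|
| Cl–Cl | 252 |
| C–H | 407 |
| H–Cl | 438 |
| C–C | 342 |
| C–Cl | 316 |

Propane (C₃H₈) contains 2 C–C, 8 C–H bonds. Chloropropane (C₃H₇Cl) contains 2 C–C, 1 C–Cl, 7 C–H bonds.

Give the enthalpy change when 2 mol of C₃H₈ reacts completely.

ΔH = −190 kJ

Bonds broken (reactants):
  C–C: 2 × 342 = 684
  C–H: 8 × 407 = 3256
  Cl–Cl: 1 × 252 = 252
  Σ(broken) = 4192 kJ
Bonds formed (products):
  C–C: 2 × 342 = 684
  C–Cl: 1 × 316 = 316
  C–H: 7 × 407 = 2849
  H–Cl: 1 × 438 = 438
  Σ(formed) = 4287 kJ
ΔH = Σ(broken) − Σ(formed) = 4192 − 4287 = −95 kJ
For 2× the reaction as written: 2 × (−95) = −190 kJ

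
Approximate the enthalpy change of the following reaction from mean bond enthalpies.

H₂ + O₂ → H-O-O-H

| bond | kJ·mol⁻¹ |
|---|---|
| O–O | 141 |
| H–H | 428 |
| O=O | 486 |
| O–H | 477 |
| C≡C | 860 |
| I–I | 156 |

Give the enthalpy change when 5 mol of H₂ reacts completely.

Bonds broken (reactants):
  H–H: 1 × 428 = 428
  O=O: 1 × 486 = 486
  Σ(broken) = 914 kJ
Bonds formed (products):
  O–H: 2 × 477 = 954
  O–O: 1 × 141 = 141
  Σ(formed) = 1095 kJ
ΔH = Σ(broken) − Σ(formed) = 914 − 1095 = −181 kJ
For 5× the reaction as written: 5 × (−181) = −905 kJ

ΔH = −905 kJ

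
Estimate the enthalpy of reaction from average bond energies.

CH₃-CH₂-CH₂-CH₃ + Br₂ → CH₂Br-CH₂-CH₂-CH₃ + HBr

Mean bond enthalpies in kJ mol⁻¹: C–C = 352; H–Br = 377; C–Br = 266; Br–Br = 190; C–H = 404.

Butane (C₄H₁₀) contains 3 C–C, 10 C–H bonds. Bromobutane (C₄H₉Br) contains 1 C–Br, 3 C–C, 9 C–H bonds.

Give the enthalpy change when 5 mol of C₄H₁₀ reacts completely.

Bonds broken (reactants):
  Br–Br: 1 × 190 = 190
  C–C: 3 × 352 = 1056
  C–H: 10 × 404 = 4040
  Σ(broken) = 5286 kJ
Bonds formed (products):
  C–Br: 1 × 266 = 266
  C–C: 3 × 352 = 1056
  C–H: 9 × 404 = 3636
  H–Br: 1 × 377 = 377
  Σ(formed) = 5335 kJ
ΔH = Σ(broken) − Σ(formed) = 5286 − 5335 = −49 kJ
For 5× the reaction as written: 5 × (−49) = −245 kJ

ΔH = −245 kJ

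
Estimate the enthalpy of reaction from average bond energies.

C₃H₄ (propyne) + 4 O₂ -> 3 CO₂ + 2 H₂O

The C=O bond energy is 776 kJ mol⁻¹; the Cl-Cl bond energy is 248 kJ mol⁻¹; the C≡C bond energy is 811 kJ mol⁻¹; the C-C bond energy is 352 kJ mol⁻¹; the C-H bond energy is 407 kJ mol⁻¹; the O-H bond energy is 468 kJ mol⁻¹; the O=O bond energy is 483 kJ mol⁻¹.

Bonds broken (reactants):
  C≡C: 1 × 811 = 811
  C-C: 1 × 352 = 352
  C-H: 4 × 407 = 1628
  O=O: 4 × 483 = 1932
  Σ(broken) = 4723 kJ
Bonds formed (products):
  C=O: 6 × 776 = 4656
  O-H: 4 × 468 = 1872
  Σ(formed) = 6528 kJ
ΔH = Σ(broken) − Σ(formed) = 4723 − 6528 = −1805 kJ

ΔH ≈ −1805 kJ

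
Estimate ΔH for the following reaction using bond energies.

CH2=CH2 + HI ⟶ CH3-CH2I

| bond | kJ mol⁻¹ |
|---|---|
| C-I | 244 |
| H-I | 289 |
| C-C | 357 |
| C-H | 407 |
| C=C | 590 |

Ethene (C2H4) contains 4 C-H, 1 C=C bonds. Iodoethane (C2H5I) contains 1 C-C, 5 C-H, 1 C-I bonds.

ΔH ≈ −129 kJ

Bonds broken (reactants):
  C-H: 4 × 407 = 1628
  C=C: 1 × 590 = 590
  H-I: 1 × 289 = 289
  Σ(broken) = 2507 kJ
Bonds formed (products):
  C-C: 1 × 357 = 357
  C-H: 5 × 407 = 2035
  C-I: 1 × 244 = 244
  Σ(formed) = 2636 kJ
ΔH = Σ(broken) − Σ(formed) = 2507 − 2636 = −129 kJ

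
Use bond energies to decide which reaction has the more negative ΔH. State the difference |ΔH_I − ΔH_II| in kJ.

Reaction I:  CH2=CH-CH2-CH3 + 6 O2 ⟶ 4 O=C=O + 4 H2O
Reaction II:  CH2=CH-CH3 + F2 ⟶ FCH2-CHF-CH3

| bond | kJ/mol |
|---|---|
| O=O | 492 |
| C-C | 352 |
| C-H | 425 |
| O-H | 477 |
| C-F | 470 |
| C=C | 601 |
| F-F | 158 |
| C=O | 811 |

Reaction I, by 2114 kJ

Reaction I:
  Bonds broken (reactants):
    C-C: 2 × 352 = 704
    C-H: 8 × 425 = 3400
    C=C: 1 × 601 = 601
    O=O: 6 × 492 = 2952
    Σ(broken) = 7657 kJ
  Bonds formed (products):
    C=O: 8 × 811 = 6488
    O-H: 8 × 477 = 3816
    Σ(formed) = 10304 kJ
  ΔH_I = 7657 − 10304 = −2647 kJ
Reaction II:
  Bonds broken (reactants):
    C-C: 1 × 352 = 352
    C-H: 6 × 425 = 2550
    C=C: 1 × 601 = 601
    F-F: 1 × 158 = 158
    Σ(broken) = 3661 kJ
  Bonds formed (products):
    C-C: 2 × 352 = 704
    C-F: 2 × 470 = 940
    C-H: 6 × 425 = 2550
    Σ(formed) = 4194 kJ
  ΔH_II = 3661 − 4194 = −533 kJ
ΔH_I − ΔH_II = −2114 kJ, so reaction I has the more negative ΔH; |ΔH_I − ΔH_II| = 2114 kJ.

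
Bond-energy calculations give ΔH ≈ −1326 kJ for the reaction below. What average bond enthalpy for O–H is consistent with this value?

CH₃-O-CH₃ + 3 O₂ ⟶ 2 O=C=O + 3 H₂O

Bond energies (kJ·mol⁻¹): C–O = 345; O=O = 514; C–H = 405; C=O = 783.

D(O–H) ≈ 476 kJ/mol

Let D be the O–H bond energy.
Σ(broken) = 6×405 + 2×345 + 3×514 = 4662
Σ(formed) = 4×783 + 6×D = 3132 + 6D
ΔH = Σ(broken) − Σ(formed) = (4662) − (3132 + 6D) = +1530 − 6D
Setting this equal to −1326 kJ gives 6D = 2856, so D = 476 kJ/mol.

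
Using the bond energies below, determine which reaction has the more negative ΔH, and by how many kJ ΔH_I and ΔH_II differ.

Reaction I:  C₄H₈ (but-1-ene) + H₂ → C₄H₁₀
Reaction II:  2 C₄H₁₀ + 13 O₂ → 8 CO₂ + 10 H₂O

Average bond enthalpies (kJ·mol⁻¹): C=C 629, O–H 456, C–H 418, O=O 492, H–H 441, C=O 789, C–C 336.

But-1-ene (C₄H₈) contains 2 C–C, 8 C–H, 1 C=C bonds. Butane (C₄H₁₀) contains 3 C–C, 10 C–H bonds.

Reaction I:
  Bonds broken (reactants):
    C–C: 2 × 336 = 672
    C–H: 8 × 418 = 3344
    C=C: 1 × 629 = 629
    H–H: 1 × 441 = 441
    Σ(broken) = 5086 kJ
  Bonds formed (products):
    C–C: 3 × 336 = 1008
    C–H: 10 × 418 = 4180
    Σ(formed) = 5188 kJ
  ΔH_I = 5086 − 5188 = −102 kJ
Reaction II:
  Bonds broken (reactants):
    C–C: 6 × 336 = 2016
    C–H: 20 × 418 = 8360
    O=O: 13 × 492 = 6396
    Σ(broken) = 16772 kJ
  Bonds formed (products):
    C=O: 16 × 789 = 12624
    O–H: 20 × 456 = 9120
    Σ(formed) = 21744 kJ
  ΔH_II = 16772 − 21744 = −4972 kJ
ΔH_I − ΔH_II = +4870 kJ, so reaction II has the more negative ΔH; |ΔH_I − ΔH_II| = 4870 kJ.

Reaction II, by 4870 kJ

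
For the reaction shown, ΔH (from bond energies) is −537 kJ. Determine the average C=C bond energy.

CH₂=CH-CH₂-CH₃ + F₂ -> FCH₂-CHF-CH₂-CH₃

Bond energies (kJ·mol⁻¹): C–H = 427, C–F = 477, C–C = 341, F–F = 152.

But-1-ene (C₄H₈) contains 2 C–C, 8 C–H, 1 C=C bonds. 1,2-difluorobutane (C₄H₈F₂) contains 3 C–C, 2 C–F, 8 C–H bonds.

Let D be the C=C bond energy.
Σ(broken) = 2×341 + 8×427 + 1×D + 1×152 = 4250 + D
Σ(formed) = 3×341 + 2×477 + 8×427 = 5393
ΔH = Σ(broken) − Σ(formed) = (4250 + D) − (5393) = −1143 + D
Setting this equal to −537 kJ gives D = 606 kJ/mol.

D(C=C) ≈ 606 kJ/mol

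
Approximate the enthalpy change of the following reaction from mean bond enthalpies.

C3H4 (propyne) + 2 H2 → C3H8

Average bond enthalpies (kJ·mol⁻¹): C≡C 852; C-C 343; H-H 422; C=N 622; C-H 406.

ΔH ≈ −271 kJ

Bonds broken (reactants):
  C≡C: 1 × 852 = 852
  C-C: 1 × 343 = 343
  C-H: 4 × 406 = 1624
  H-H: 2 × 422 = 844
  Σ(broken) = 3663 kJ
Bonds formed (products):
  C-C: 2 × 343 = 686
  C-H: 8 × 406 = 3248
  Σ(formed) = 3934 kJ
ΔH = Σ(broken) − Σ(formed) = 3663 − 3934 = −271 kJ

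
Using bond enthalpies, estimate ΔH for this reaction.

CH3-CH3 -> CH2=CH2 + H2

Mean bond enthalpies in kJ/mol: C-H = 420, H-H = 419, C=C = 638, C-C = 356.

ΔH ≈ +139 kJ

Bonds broken (reactants):
  C-C: 1 × 356 = 356
  C-H: 6 × 420 = 2520
  Σ(broken) = 2876 kJ
Bonds formed (products):
  C-H: 4 × 420 = 1680
  C=C: 1 × 638 = 638
  H-H: 1 × 419 = 419
  Σ(formed) = 2737 kJ
ΔH = Σ(broken) − Σ(formed) = 2876 − 2737 = +139 kJ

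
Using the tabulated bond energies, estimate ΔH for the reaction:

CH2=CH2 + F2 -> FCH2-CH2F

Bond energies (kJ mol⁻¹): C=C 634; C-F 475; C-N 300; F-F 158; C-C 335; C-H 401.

Bonds broken (reactants):
  C-H: 4 × 401 = 1604
  C=C: 1 × 634 = 634
  F-F: 1 × 158 = 158
  Σ(broken) = 2396 kJ
Bonds formed (products):
  C-C: 1 × 335 = 335
  C-F: 2 × 475 = 950
  C-H: 4 × 401 = 1604
  Σ(formed) = 2889 kJ
ΔH = Σ(broken) − Σ(formed) = 2396 − 2889 = −493 kJ

ΔH ≈ −493 kJ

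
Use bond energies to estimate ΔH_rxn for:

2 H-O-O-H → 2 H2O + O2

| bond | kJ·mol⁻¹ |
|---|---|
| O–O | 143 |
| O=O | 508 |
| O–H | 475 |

ΔH ≈ −222 kJ

Bonds broken (reactants):
  O–H: 4 × 475 = 1900
  O–O: 2 × 143 = 286
  Σ(broken) = 2186 kJ
Bonds formed (products):
  O–H: 4 × 475 = 1900
  O=O: 1 × 508 = 508
  Σ(formed) = 2408 kJ
ΔH = Σ(broken) − Σ(formed) = 2186 − 2408 = −222 kJ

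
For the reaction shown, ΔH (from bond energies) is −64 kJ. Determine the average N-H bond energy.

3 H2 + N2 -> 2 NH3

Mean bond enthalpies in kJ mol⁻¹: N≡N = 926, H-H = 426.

Let D be the N-H bond energy.
Σ(broken) = 3×426 + 1×926 = 2204
Σ(formed) = 6×D = 6D
ΔH = Σ(broken) − Σ(formed) = (2204) − (6D) = +2204 − 6D
Setting this equal to −64 kJ gives 6D = 2268, so D = 378 kJ/mol.

D(N-H) ≈ 378 kJ/mol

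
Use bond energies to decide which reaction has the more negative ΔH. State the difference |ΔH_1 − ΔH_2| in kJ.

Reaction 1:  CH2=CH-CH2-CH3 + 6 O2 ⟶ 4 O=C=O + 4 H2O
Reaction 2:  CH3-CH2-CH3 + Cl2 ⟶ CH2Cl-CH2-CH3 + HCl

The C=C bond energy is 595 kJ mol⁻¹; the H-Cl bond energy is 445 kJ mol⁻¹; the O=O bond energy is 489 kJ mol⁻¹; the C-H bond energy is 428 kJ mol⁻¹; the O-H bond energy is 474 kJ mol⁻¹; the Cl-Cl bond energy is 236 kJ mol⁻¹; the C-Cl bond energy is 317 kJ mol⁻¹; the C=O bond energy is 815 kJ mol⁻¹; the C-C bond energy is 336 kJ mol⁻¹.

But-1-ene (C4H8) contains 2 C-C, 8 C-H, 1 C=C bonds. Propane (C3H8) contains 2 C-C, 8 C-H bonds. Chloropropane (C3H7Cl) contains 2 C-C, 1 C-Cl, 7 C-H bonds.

Reaction 1:
  Bonds broken (reactants):
    C-C: 2 × 336 = 672
    C-H: 8 × 428 = 3424
    C=C: 1 × 595 = 595
    O=O: 6 × 489 = 2934
    Σ(broken) = 7625 kJ
  Bonds formed (products):
    C=O: 8 × 815 = 6520
    O-H: 8 × 474 = 3792
    Σ(formed) = 10312 kJ
  ΔH_1 = 7625 − 10312 = −2687 kJ
Reaction 2:
  Bonds broken (reactants):
    C-C: 2 × 336 = 672
    C-H: 8 × 428 = 3424
    Cl-Cl: 1 × 236 = 236
    Σ(broken) = 4332 kJ
  Bonds formed (products):
    C-C: 2 × 336 = 672
    C-Cl: 1 × 317 = 317
    C-H: 7 × 428 = 2996
    H-Cl: 1 × 445 = 445
    Σ(formed) = 4430 kJ
  ΔH_2 = 4332 − 4430 = −98 kJ
ΔH_1 − ΔH_2 = −2589 kJ, so reaction 1 has the more negative ΔH; |ΔH_1 − ΔH_2| = 2589 kJ.

Reaction 1, by 2589 kJ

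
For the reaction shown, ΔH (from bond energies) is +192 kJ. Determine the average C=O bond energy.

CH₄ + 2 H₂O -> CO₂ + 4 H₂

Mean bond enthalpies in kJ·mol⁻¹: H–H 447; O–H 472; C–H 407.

Let D be the C=O bond energy.
Σ(broken) = 4×407 + 4×472 = 3516
Σ(formed) = 2×D + 4×447 = 1788 + 2D
ΔH = Σ(broken) − Σ(formed) = (3516) − (1788 + 2D) = +1728 − 2D
Setting this equal to +192 kJ gives 2D = 1536, so D = 768 kJ/mol.

D(C=O) ≈ 768 kJ/mol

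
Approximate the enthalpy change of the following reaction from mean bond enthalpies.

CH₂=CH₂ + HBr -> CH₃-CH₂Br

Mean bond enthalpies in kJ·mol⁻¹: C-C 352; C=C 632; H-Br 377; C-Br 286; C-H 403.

ΔH ≈ −32 kJ

Bonds broken (reactants):
  C-H: 4 × 403 = 1612
  C=C: 1 × 632 = 632
  H-Br: 1 × 377 = 377
  Σ(broken) = 2621 kJ
Bonds formed (products):
  C-Br: 1 × 286 = 286
  C-C: 1 × 352 = 352
  C-H: 5 × 403 = 2015
  Σ(formed) = 2653 kJ
ΔH = Σ(broken) − Σ(formed) = 2621 − 2653 = −32 kJ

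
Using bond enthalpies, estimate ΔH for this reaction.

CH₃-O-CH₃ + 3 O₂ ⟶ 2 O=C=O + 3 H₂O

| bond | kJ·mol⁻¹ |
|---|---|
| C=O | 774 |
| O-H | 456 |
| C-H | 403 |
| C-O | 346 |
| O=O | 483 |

Bonds broken (reactants):
  C-H: 6 × 403 = 2418
  C-O: 2 × 346 = 692
  O=O: 3 × 483 = 1449
  Σ(broken) = 4559 kJ
Bonds formed (products):
  C=O: 4 × 774 = 3096
  O-H: 6 × 456 = 2736
  Σ(formed) = 5832 kJ
ΔH = Σ(broken) − Σ(formed) = 4559 − 5832 = −1273 kJ

ΔH ≈ −1273 kJ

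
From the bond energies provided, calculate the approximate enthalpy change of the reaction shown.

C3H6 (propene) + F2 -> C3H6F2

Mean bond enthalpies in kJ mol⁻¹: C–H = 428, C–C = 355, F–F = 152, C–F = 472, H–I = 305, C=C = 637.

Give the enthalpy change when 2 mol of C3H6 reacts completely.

Bonds broken (reactants):
  C–C: 1 × 355 = 355
  C–H: 6 × 428 = 2568
  C=C: 1 × 637 = 637
  F–F: 1 × 152 = 152
  Σ(broken) = 3712 kJ
Bonds formed (products):
  C–C: 2 × 355 = 710
  C–F: 2 × 472 = 944
  C–H: 6 × 428 = 2568
  Σ(formed) = 4222 kJ
ΔH = Σ(broken) − Σ(formed) = 3712 − 4222 = −510 kJ
For 2× the reaction as written: 2 × (−510) = −1020 kJ

ΔH = −1020 kJ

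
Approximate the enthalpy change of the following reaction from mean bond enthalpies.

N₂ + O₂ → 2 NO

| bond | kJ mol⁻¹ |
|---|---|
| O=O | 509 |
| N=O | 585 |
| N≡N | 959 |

Bonds broken (reactants):
  N≡N: 1 × 959 = 959
  O=O: 1 × 509 = 509
  Σ(broken) = 1468 kJ
Bonds formed (products):
  N=O: 2 × 585 = 1170
  Σ(formed) = 1170 kJ
ΔH = Σ(broken) − Σ(formed) = 1468 − 1170 = +298 kJ

ΔH ≈ +298 kJ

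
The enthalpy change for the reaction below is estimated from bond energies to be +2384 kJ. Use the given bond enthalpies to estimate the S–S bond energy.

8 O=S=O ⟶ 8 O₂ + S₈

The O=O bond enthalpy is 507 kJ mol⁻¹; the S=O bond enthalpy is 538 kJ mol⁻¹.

Let D be the S–S bond energy.
Σ(broken) = 16×538 = 8608
Σ(formed) = 8×507 + 8×D = 4056 + 8D
ΔH = Σ(broken) − Σ(formed) = (8608) − (4056 + 8D) = +4552 − 8D
Setting this equal to +2384 kJ gives 8D = 2168, so D = 271 kJ/mol.

D(S–S) ≈ 271 kJ/mol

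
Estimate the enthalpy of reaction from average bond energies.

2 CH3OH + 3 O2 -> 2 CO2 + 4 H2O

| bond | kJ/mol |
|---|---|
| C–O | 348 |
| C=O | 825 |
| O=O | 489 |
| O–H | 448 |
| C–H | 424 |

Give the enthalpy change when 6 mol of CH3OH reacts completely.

ΔH = −3843 kJ

Bonds broken (reactants):
  C–H: 6 × 424 = 2544
  C–O: 2 × 348 = 696
  O–H: 2 × 448 = 896
  O=O: 3 × 489 = 1467
  Σ(broken) = 5603 kJ
Bonds formed (products):
  C=O: 4 × 825 = 3300
  O–H: 8 × 448 = 3584
  Σ(formed) = 6884 kJ
ΔH = Σ(broken) − Σ(formed) = 5603 − 6884 = −1281 kJ
For 3× the reaction as written: 3 × (−1281) = −3843 kJ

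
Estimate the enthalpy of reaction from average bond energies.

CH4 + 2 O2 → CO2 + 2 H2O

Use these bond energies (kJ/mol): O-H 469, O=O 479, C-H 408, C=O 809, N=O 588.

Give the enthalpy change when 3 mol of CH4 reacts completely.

ΔH = −2712 kJ

Bonds broken (reactants):
  C-H: 4 × 408 = 1632
  O=O: 2 × 479 = 958
  Σ(broken) = 2590 kJ
Bonds formed (products):
  C=O: 2 × 809 = 1618
  O-H: 4 × 469 = 1876
  Σ(formed) = 3494 kJ
ΔH = Σ(broken) − Σ(formed) = 2590 − 3494 = −904 kJ
For 3× the reaction as written: 3 × (−904) = −2712 kJ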